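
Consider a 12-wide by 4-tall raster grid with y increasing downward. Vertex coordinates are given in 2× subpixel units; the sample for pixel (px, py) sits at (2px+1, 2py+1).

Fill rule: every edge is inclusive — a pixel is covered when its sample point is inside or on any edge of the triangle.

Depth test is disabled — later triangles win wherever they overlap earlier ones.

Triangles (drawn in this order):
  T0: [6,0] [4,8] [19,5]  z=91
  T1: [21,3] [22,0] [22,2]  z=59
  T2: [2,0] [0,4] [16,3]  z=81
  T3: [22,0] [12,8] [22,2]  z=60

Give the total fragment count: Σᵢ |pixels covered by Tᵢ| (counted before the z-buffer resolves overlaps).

T0:
  2·area = 114  (B↔C swapped to make it positive)
  edge (6, 0)→(19, 5): d=(13,5) inclusive
  edge (19, 5)→(4, 8): d=(-15,3) inclusive
  edge (4, 8)→(6, 0): d=(2,-8) inclusive
    (3,0)@(7, 1): e=[8,96,10] → X
    (4,0)@(9, 1): e=[-2,90,26] → .
    (3,1)@(7, 3): e=[34,66,14] → X
    (4,1)@(9, 3): e=[24,60,30] → X
    (5,1)@(11, 3): e=[14,54,46] → X
    (6,1)@(13, 3): e=[4,48,62] → X
    (7,1)@(15, 3): e=[-6,42,78] → .
    (2,2)@(5, 5): e=[70,42,2] → X
    (7,2)@(15, 5): e=[20,12,82] → X
    (8,2)@(17, 5): e=[10,6,98] → X
    (9,2)@(19, 5): e=[0,0,114] → X  [on edge]
    (10,2)@(21, 5): e=[-10,-6,130] → .
    (4,3)@(9, 7): e=[76,0,38] → X  [on edge]
  covered (16 px):
    . . . X . . . . . . . .
    . . . X X X X . . . . .
    . . X X X X X X X X . .
    . . X X X . . . . . . .
T1:
  2·area = 2
  edge (21, 3)→(22, 0): d=(1,-3) inclusive
  edge (22, 0)→(22, 2): d=(0,2) inclusive
  edge (22, 2)→(21, 3): d=(-1,1) inclusive
    (11,0)@(23, 1): e=[4,-2,0] → .  [on edge]
    (10,1)@(21, 3): e=[0,2,0] → X  [on edge]
    (11,1)@(23, 3): e=[6,-2,-2] → .
    (9,2)@(19, 5): e=[-4,6,0] → .  [on edge]
    (10,2)@(21, 5): e=[2,2,-2] → .
    (8,3)@(17, 7): e=[-8,10,0] → .  [on edge]
  covered (1 px):
    . . . . . . . . . . . .
    . . . . . . . . . . X .
    . . . . . . . . . . . .
    . . . . . . . . . . . .
T2:
  2·area = 62  (B↔C swapped to make it positive)
  edge (2, 0)→(16, 3): d=(14,3) inclusive
  edge (16, 3)→(0, 4): d=(-16,1) inclusive
  edge (0, 4)→(2, 0): d=(2,-4) inclusive
    (1,0)@(3, 1): e=[11,45,6] → X
    (2,0)@(5, 1): e=[5,43,14] → X
    (3,0)@(7, 1): e=[-1,41,22] → .
    (0,1)@(1, 3): e=[45,15,2] → X
    (3,1)@(7, 3): e=[27,9,26] → X
    (4,1)@(9, 3): e=[21,7,34] → X
    (5,1)@(11, 3): e=[15,5,42] → X
    (6,1)@(13, 3): e=[9,3,50] → X
    (7,1)@(15, 3): e=[3,1,58] → X
    (8,1)@(17, 3): e=[-3,-1,66] → .
    (0,2)@(1, 5): e=[73,-17,6] → .
    (1,2)@(3, 5): e=[67,-19,14] → .
  covered (10 px):
    . X X . . . . . . . . .
    X X X X X X X X . . . .
    . . . . . . . . . . . .
    . . . . . . . . . . . .
T3:
  2·area = 20  (B↔C swapped to make it positive)
  edge (22, 0)→(22, 2): d=(0,2) inclusive
  edge (22, 2)→(12, 8): d=(-10,6) inclusive
  edge (12, 8)→(22, 0): d=(10,-8) inclusive
    (10,0)@(21, 1): e=[2,16,2] → X
    (11,0)@(23, 1): e=[-2,4,18] → .
    (9,1)@(19, 3): e=[6,8,6] → X
    (10,1)@(21, 3): e=[2,-4,22] → .
    (8,2)@(17, 5): e=[10,0,10] → X  [on edge]
    (9,2)@(19, 5): e=[6,-12,26] → .
    (8,3)@(17, 7): e=[10,-20,30] → .
  covered (3 px):
    . . . . . . . . . . X .
    . . . . . . . . . X . .
    . . . . . . . . X . . .
    . . . . . . . . . . . .

Result: 30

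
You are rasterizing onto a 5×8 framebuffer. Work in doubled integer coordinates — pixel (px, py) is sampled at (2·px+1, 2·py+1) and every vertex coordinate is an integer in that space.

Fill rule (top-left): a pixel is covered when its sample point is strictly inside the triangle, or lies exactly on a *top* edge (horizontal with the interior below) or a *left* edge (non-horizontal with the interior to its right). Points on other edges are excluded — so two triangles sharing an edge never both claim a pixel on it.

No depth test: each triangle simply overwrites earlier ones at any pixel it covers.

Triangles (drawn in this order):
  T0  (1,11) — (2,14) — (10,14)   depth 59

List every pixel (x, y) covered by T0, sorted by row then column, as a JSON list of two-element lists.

T0:
  2·area = 24  (B↔C swapped to make it positive)
  edge (1, 11)→(10, 14): d=(9,3) right/bottom  bias=-1
  edge (10, 14)→(2, 14): d=(-8,0) right/bottom  bias=-1
  edge (2, 14)→(1, 11): d=(-1,-3) top-left  bias=+0
    (0,5)@(1, 11): e=[0,24,0] → ·  [on edge]
    (1,6)@(3, 13): e=[12,8,4] → #
    (2,6)@(5, 13): e=[6,8,10] → #
    (3,6)@(7, 13): e=[0,8,16] → ·  [on edge]
    (1,7)@(3, 15): e=[30,-8,2] → ·
    (2,7)@(5, 15): e=[24,-8,8] → ·
  covered (2 px):
    · · · · ·
    · · · · ·
    · · · · ·
    · · · · ·
    · · · · ·
    · · · · ·
    · # # · ·
    · · · · ·

Result: [[1,6],[2,6]]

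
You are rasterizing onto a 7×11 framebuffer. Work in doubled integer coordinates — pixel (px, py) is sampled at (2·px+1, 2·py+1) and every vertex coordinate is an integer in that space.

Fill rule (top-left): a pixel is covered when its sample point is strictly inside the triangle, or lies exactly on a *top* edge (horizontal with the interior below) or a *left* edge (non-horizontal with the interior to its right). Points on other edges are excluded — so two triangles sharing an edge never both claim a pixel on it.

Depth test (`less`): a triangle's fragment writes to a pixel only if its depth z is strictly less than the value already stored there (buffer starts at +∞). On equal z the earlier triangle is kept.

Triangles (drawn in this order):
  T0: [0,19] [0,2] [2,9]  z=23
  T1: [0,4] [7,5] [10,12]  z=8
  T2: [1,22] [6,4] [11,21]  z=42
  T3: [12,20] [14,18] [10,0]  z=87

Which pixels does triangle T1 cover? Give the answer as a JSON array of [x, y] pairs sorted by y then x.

T0:
  2·area = 34
  edge (0, 19)→(0, 2): d=(0,-17) top-left  bias=+0
  edge (0, 2)→(2, 9): d=(2,7) right/bottom  bias=-1
  edge (2, 9)→(0, 19): d=(-2,10) right/bottom  bias=-1
    (0,3)@(1, 7): e=[17,3,14] → X
    (1,3)@(3, 7): e=[51,-11,-6] → .
    (0,4)@(1, 9): e=[17,7,10] → X
    (1,4)@(3, 9): e=[51,-7,-10] → .
    (0,5)@(1, 11): e=[17,11,6] → X
    (1,5)@(3, 11): e=[51,-3,-14] → .
    (0,6)@(1, 13): e=[17,15,2] → X
    (1,6)@(3, 13): e=[51,1,-18] → .
    (0,7)@(1, 15): e=[17,19,-2] → .
  covered (4 px):
    . . . . . . .
    . . . . . . .
    . . . . . . .
    X . . . . . .
    X . . . . . .
    X . . . . . .
    X . . . . . .
    . . . . . . .
    . . . . . . .
    . . . . . . .
    . . . . . . .
T1:
  2·area = 46
  edge (0, 4)→(7, 5): d=(7,1) right/bottom  bias=-1
  edge (7, 5)→(10, 12): d=(3,7) right/bottom  bias=-1
  edge (10, 12)→(0, 4): d=(-10,-8) top-left  bias=+0
    (1,2)@(3, 5): e=[4,28,14] → X
    (2,2)@(5, 5): e=[2,14,30] → X
    (3,2)@(7, 5): e=[0,0,46] → .  [on edge]
    (1,3)@(3, 7): e=[18,34,-6] → .
    (2,3)@(5, 7): e=[16,20,10] → X
    (3,3)@(7, 7): e=[14,6,26] → X
    (4,3)@(9, 7): e=[12,-8,42] → .
    (2,4)@(5, 9): e=[30,26,-10] → .
    (3,4)@(7, 9): e=[28,12,6] → X
    (4,4)@(9, 9): e=[26,-2,22] → .
    (3,5)@(7, 11): e=[42,18,-14] → .
    (4,5)@(9, 11): e=[40,4,2] → X
    (6,9)@(13, 19): e=[92,0,-46] → .  [on edge]
  covered (6 px):
    . . . . . . .
    . . . . . . .
    . X X . . . .
    . . X X . . .
    . . . X . . .
    . . . . X . .
    . . . . . . .
    . . . . . . .
    . . . . . . .
    . . . . . . .
    . . . . . . .
T2:
  2·area = 175
  edge (1, 22)→(6, 4): d=(5,-18) top-left  bias=+0
  edge (6, 4)→(11, 21): d=(5,17) right/bottom  bias=-1
  edge (11, 21)→(1, 22): d=(-10,1) right/bottom  bias=-1
    (2,4)@(5, 9): e=[7,42,126] → X
    (3,4)@(7, 9): e=[43,8,124] → X
    (4,4)@(9, 9): e=[79,-26,122] → .
    (2,5)@(5, 11): e=[17,52,106] → X
    (4,5)@(9, 11): e=[89,-16,102] → .
    (2,6)@(5, 13): e=[27,62,86] → X
    (4,6)@(9, 13): e=[99,-6,82] → .
    (1,7)@(3, 15): e=[1,106,68] → X
    (4,7)@(9, 15): e=[109,4,62] → X
    (5,7)@(11, 15): e=[145,-30,60] → .
    (1,8)@(3, 17): e=[11,116,48] → X
    (5,8)@(11, 17): e=[155,-20,40] → .
    (5,10)@(11, 21): e=[175,0,0] → .  [on edge]
  covered (22 px):
    . . . . . . .
    . . . . . . .
    . . . . . . .
    . . . . . . .
    . . X X . . .
    . . X X . . .
    . . X X . . .
    . X X X X . .
    . X X X X . .
    . X X X X . .
    . X X X X . .
T3:
  2·area = 44  (B↔C swapped to make it positive)
  edge (12, 20)→(10, 0): d=(-2,-20) top-left  bias=+0
  edge (10, 0)→(14, 18): d=(4,18) right/bottom  bias=-1
  edge (14, 18)→(12, 20): d=(-2,2) right/bottom  bias=-1
    (5,2)@(11, 5): e=[10,2,32] → X
    (6,2)@(13, 5): e=[50,-34,28] → .
    (5,3)@(11, 7): e=[6,10,28] → X
    (6,3)@(13, 7): e=[46,-26,24] → .
    (5,4)@(11, 9): e=[2,18,24] → X
    (6,4)@(13, 9): e=[42,-18,20] → .
    (5,5)@(11, 11): e=[-2,26,20] → .
    (6,7)@(13, 15): e=[30,6,8] → X
    (6,8)@(13, 17): e=[26,14,4] → X
    (6,9)@(13, 19): e=[22,22,0] → .  [on edge]
    (5,10)@(11, 21): e=[-22,66,0] → .  [on edge]
  covered (5 px):
    . . . . . . .
    . . . . . . .
    . . . . . X .
    . . . . . X .
    . . . . . X .
    . . . . . . .
    . . . . . . .
    . . . . . . X
    . . . . . . X
    . . . . . . .
    . . . . . . .

Final: [[1,2],[2,2],[2,3],[3,3],[3,4],[4,5]]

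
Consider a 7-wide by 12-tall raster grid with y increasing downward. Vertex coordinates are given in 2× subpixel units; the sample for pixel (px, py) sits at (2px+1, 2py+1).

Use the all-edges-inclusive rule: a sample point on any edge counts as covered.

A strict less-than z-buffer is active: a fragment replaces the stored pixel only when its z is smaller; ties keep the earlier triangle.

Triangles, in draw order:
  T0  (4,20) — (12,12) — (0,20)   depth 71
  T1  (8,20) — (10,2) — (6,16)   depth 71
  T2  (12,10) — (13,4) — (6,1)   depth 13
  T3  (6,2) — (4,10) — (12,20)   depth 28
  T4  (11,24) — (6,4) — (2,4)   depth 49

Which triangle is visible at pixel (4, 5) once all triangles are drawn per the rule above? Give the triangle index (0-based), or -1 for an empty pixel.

T0:
  2·area = 32  (B↔C swapped to make it positive)
  edge (4, 20)→(0, 20): d=(-4,0) inclusive
  edge (0, 20)→(12, 12): d=(12,-8) inclusive
  edge (12, 12)→(4, 20): d=(-8,8) inclusive
    (6,5)@(13, 11): e=[36,-4,0] → ·  [on edge]
    (5,6)@(11, 13): e=[28,4,0] → #  [on edge]
    (6,6)@(13, 13): e=[28,20,-16] → ·
    (4,7)@(9, 15): e=[20,12,0] → #  [on edge]
    (5,7)@(11, 15): e=[20,28,-16] → ·
    (2,8)@(5, 17): e=[12,4,16] → #
    (3,8)@(7, 17): e=[12,20,0] → #  [on edge]
    (4,8)@(9, 17): e=[12,36,-16] → ·
    (1,9)@(3, 19): e=[4,12,16] → #
    (2,9)@(5, 19): e=[4,28,0] → #  [on edge]
    (3,9)@(7, 19): e=[4,44,-16] → ·
    (1,10)@(3, 21): e=[-4,36,0] → ·  [on edge]
    (0,11)@(1, 23): e=[-12,44,0] → ·  [on edge]
  covered (6 px):
    · · · · · · ·
    · · · · · · ·
    · · · · · · ·
    · · · · · · ·
    · · · · · · ·
    · · · · · · ·
    · · · · · # ·
    · · · · # · ·
    · · # # · · ·
    · # # · · · ·
    · · · · · · ·
    · · · · · · ·
T1:
  2·area = 44  (B↔C swapped to make it positive)
  edge (8, 20)→(6, 16): d=(-2,-4) inclusive
  edge (6, 16)→(10, 2): d=(4,-14) inclusive
  edge (10, 2)→(8, 20): d=(-2,18) inclusive
    (4,3)@(9, 7): e=[30,6,8] → #
    (5,3)@(11, 7): e=[38,34,-28] → ·
    (4,4)@(9, 9): e=[26,14,4] → #
    (5,4)@(11, 9): e=[34,42,-32] → ·
    (4,5)@(9, 11): e=[22,22,0] → #  [on edge]
    (5,5)@(11, 11): e=[30,50,-36] → ·
    (3,6)@(7, 13): e=[10,2,32] → #
    (4,6)@(9, 13): e=[18,30,-4] → ·
    (3,7)@(7, 15): e=[6,10,28] → #
    (4,7)@(9, 15): e=[14,38,-8] → ·
    (3,8)@(7, 17): e=[2,18,24] → #
    (4,8)@(9, 17): e=[10,46,-12] → ·
  covered (6 px):
    · · · · · · ·
    · · · · · · ·
    · · · · · · ·
    · · · · # · ·
    · · · · # · ·
    · · · · # · ·
    · · · # · · ·
    · · · # · · ·
    · · · # · · ·
    · · · · · · ·
    · · · · · · ·
    · · · · · · ·
T2:
  2·area = 45  (B↔C swapped to make it positive)
  edge (12, 10)→(6, 1): d=(-6,-9) inclusive
  edge (6, 1)→(13, 4): d=(7,3) inclusive
  edge (13, 4)→(12, 10): d=(-1,6) inclusive
    (4,1)@(9, 3): e=[15,5,25] → #
    (5,1)@(11, 3): e=[33,-1,13] → ·
    (4,2)@(9, 5): e=[3,19,23] → #
    (5,2)@(11, 5): e=[21,13,11] → #
    (6,2)@(13, 5): e=[39,7,-1] → ·
    (4,3)@(9, 7): e=[-9,33,21] → ·
    (5,3)@(11, 7): e=[9,27,9] → #
    (6,3)@(13, 7): e=[27,21,-3] → ·
    (5,4)@(11, 9): e=[-3,41,7] → ·
  covered (4 px):
    · · · · · · ·
    · · · · # · ·
    · · · · # # ·
    · · · · · # ·
    · · · · · · ·
    · · · · · · ·
    · · · · · · ·
    · · · · · · ·
    · · · · · · ·
    · · · · · · ·
    · · · · · · ·
    · · · · · · ·
T3:
  2·area = 84  (B↔C swapped to make it positive)
  edge (6, 2)→(12, 20): d=(6,18) inclusive
  edge (12, 20)→(4, 10): d=(-8,-10) inclusive
  edge (4, 10)→(6, 2): d=(2,-8) inclusive
    (3,2)@(7, 5): e=[0,70,14] → #  [on edge]
    (4,2)@(9, 5): e=[-36,90,30] → ·
    (2,3)@(5, 7): e=[48,34,2] → #
    (4,3)@(9, 7): e=[-24,74,34] → ·
    (2,4)@(5, 9): e=[60,18,6] → #
    (4,4)@(9, 9): e=[-12,58,38] → ·
    (2,5)@(5, 11): e=[72,2,10] → #
    (4,5)@(9, 11): e=[0,42,42] → #  [on edge]
    (5,5)@(11, 11): e=[-36,62,58] → ·
    (2,6)@(5, 13): e=[84,-14,14] → ·
    (3,6)@(7, 13): e=[48,6,30] → #
    (5,6)@(11, 13): e=[-24,46,62] → ·
    (5,8)@(11, 17): e=[0,14,70] → #  [on edge]
    (6,11)@(13, 23): e=[0,-14,98] → ·  [on edge]
  covered (12 px):
    · · · · · · ·
    · · · · · · ·
    · · · # · · ·
    · · # # · · ·
    · · # # · · ·
    · · # # # · ·
    · · · # # · ·
    · · · · # · ·
    · · · · · # ·
    · · · · · · ·
    · · · · · · ·
    · · · · · · ·
T4:
  2·area = 80  (B↔C swapped to make it positive)
  edge (11, 24)→(2, 4): d=(-9,-20) inclusive
  edge (2, 4)→(6, 4): d=(4,0) inclusive
  edge (6, 4)→(11, 24): d=(5,20) inclusive
    (1,2)@(3, 5): e=[11,4,65] → #
    (2,2)@(5, 5): e=[51,4,25] → #
    (3,2)@(7, 5): e=[91,4,-15] → ·
    (1,3)@(3, 7): e=[-7,12,75] → ·
    (2,3)@(5, 7): e=[33,12,35] → #
    (3,3)@(7, 7): e=[73,12,-5] → ·
    (2,4)@(5, 9): e=[15,20,45] → #
    (3,4)@(7, 9): e=[55,20,5] → #
    (4,4)@(9, 9): e=[95,20,-35] → ·
    (2,5)@(5, 11): e=[-3,28,55] → ·
    (3,5)@(7, 11): e=[37,28,15] → #
    (4,5)@(9, 11): e=[77,28,-25] → ·
  covered (10 px):
    · · · · · · ·
    · · · · · · ·
    · # # · · · ·
    · · # · · · ·
    · · # # · · ·
    · · · # · · ·
    · · · # · · ·
    · · · # · · ·
    · · · · # · ·
    · · · · # · ·
    · · · · · · ·
    · · · · · · ·

Z-buffer (winner per pixel, '.' = empty):
  . . . . . . .
  . . . . 2 . .
  . 4 4 3 2 2 .
  . . 3 3 1 2 .
  . . 3 3 1 . .
  . . 3 3 3 . .
  . . . 3 3 0 .
  . . . 4 3 . .
  . . 0 0 4 3 .
  . 0 0 . 4 . .
  . . . . . . .
  . . . . . . .

Final: 3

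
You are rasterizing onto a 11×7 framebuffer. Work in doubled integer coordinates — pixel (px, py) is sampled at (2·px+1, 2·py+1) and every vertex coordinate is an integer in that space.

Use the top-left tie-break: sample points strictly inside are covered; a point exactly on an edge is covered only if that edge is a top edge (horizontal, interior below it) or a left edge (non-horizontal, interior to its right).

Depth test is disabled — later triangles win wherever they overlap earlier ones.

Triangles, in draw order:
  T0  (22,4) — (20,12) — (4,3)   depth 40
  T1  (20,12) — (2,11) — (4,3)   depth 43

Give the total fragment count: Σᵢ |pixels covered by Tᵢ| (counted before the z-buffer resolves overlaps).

T0:
  2·area = 146
  edge (22, 4)→(20, 12): d=(-2,8) right/bottom  bias=-1
  edge (20, 12)→(4, 3): d=(-16,-9) top-left  bias=+0
  edge (4, 3)→(22, 4): d=(18,1) right/bottom  bias=-1
    (4,2)@(9, 5): e=[102,13,31] → █
    (5,2)@(11, 5): e=[86,31,29] → █
    (6,2)@(13, 5): e=[70,49,27] → █
    (7,2)@(15, 5): e=[54,67,25] → █
    (8,2)@(17, 5): e=[38,85,23] → █
    (9,2)@(19, 5): e=[22,103,21] → █
    (10,2)@(21, 5): e=[6,121,19] → █
    (4,3)@(9, 7): e=[98,-19,67] → ·
    (5,3)@(11, 7): e=[82,-1,65] → ·
    (6,3)@(13, 7): e=[66,17,63] → █
    (6,4)@(13, 9): e=[62,-15,99] → ·
    (7,4)@(15, 9): e=[46,3,97] → █
  covered (16 px):
    · · · · · · · · · · ·
    · · · · · · · · · · ·
    · · · · █ █ █ █ █ █ █
    · · · · · · █ █ █ █ █
    · · · · · · · █ █ █ ·
    · · · · · · · · · █ ·
    · · · · · · · · · · ·
T1:
  2·area = 146
  edge (20, 12)→(2, 11): d=(-18,-1) top-left  bias=+0
  edge (2, 11)→(4, 3): d=(2,-8) top-left  bias=+0
  edge (4, 3)→(20, 12): d=(16,9) right/bottom  bias=-1
    (2,2)@(5, 5): e=[111,12,23] → █
    (3,2)@(7, 5): e=[113,28,5] → █
    (4,2)@(9, 5): e=[115,44,-13] → ·
    (1,3)@(3, 7): e=[73,0,73] → █  [on edge]
    (4,3)@(9, 7): e=[79,48,19] → █
    (5,3)@(11, 7): e=[81,64,1] → █
    (6,3)@(13, 7): e=[83,80,-17] → ·
    (1,4)@(3, 9): e=[37,4,105] → █
    (6,4)@(13, 9): e=[47,84,15] → █
    (7,4)@(15, 9): e=[49,100,-3] → ·
    (1,5)@(3, 11): e=[1,8,137] → █
    (7,5)@(15, 11): e=[13,104,29] → █
  covered (21 px):
    · · · · · · · · · · ·
    · · · · · · · · · · ·
    · · █ █ · · · · · · ·
    · █ █ █ █ █ · · · · ·
    · █ █ █ █ █ █ · · · ·
    · █ █ █ █ █ █ █ █ · ·
    · · · · · · · · · · ·

Answer: 37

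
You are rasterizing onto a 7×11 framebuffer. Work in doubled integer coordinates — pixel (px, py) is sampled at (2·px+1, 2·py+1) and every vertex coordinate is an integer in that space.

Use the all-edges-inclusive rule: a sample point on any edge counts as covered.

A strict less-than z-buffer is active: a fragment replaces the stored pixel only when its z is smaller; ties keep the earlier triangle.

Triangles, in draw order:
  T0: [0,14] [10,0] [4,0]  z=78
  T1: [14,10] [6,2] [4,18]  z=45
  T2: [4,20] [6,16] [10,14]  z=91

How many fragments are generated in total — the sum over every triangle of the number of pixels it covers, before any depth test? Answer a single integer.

T0:
  2·area = 84  (B↔C swapped to make it positive)
  edge (0, 14)→(4, 0): d=(4,-14) inclusive
  edge (4, 0)→(10, 0): d=(6,0) inclusive
  edge (10, 0)→(0, 14): d=(-10,14) inclusive
    (2,0)@(5, 1): e=[18,6,60] → █
    (3,0)@(7, 1): e=[46,6,32] → █
    (4,0)@(9, 1): e=[74,6,4] → █
    (5,0)@(11, 1): e=[102,6,-24] → ·
    (2,1)@(5, 3): e=[26,18,40] → █
    (4,1)@(9, 3): e=[82,18,-16] → ·
    (1,2)@(3, 5): e=[6,30,48] → █
    (3,2)@(7, 5): e=[62,30,-8] → ·
    (1,3)@(3, 7): e=[14,42,28] → █
    (2,3)@(5, 7): e=[42,42,0] → █  [on edge]
    (3,3)@(7, 7): e=[70,42,-28] → ·
    (1,4)@(3, 9): e=[22,54,8] → █
  covered (11 px):
    · · █ █ █ · ·
    · · █ █ · · ·
    · █ █ · · · ·
    · █ █ · · · ·
    · █ · · · · ·
    █ · · · · · ·
    · · · · · · ·
    · · · · · · ·
    · · · · · · ·
    · · · · · · ·
    · · · · · · ·
T1:
  2·area = 144  (B↔C swapped to make it positive)
  edge (14, 10)→(4, 18): d=(-10,8) inclusive
  edge (4, 18)→(6, 2): d=(2,-16) inclusive
  edge (6, 2)→(14, 10): d=(8,8) inclusive
    (2,0)@(5, 1): e=[162,-18,0] → ·  [on edge]
    (3,1)@(7, 3): e=[126,18,0] → █  [on edge]
    (4,1)@(9, 3): e=[110,50,-16] → ·
    (3,2)@(7, 5): e=[106,22,16] → █
    (4,2)@(9, 5): e=[90,54,0] → █  [on edge]
    (5,2)@(11, 5): e=[74,86,-16] → ·
    (3,3)@(7, 7): e=[86,26,32] → █
    (5,3)@(11, 7): e=[54,90,0] → █  [on edge]
    (6,3)@(13, 7): e=[38,122,-16] → ·
    (3,4)@(7, 9): e=[66,30,48] → █
    (6,4)@(13, 9): e=[18,126,0] → █  [on edge]
    (2,5)@(5, 11): e=[62,2,80] → █
  covered (20 px):
    · · · · · · ·
    · · · █ · · ·
    · · · █ █ · ·
    · · · █ █ █ ·
    · · · █ █ █ █
    · · █ █ █ █ ·
    · · █ █ █ · ·
    · · █ █ · · ·
    · · █ · · · ·
    · · · · · · ·
    · · · · · · ·
T2:
  2·area = 12
  edge (4, 20)→(6, 16): d=(2,-4) inclusive
  edge (6, 16)→(10, 14): d=(4,-2) inclusive
  edge (10, 14)→(4, 20): d=(-6,6) inclusive
    (6,5)@(13, 11): e=[18,-6,0] → ·  [on edge]
    (5,6)@(11, 13): e=[14,-2,0] → ·  [on edge]
    (4,7)@(9, 15): e=[10,2,0] → █  [on edge]
    (5,7)@(11, 15): e=[18,6,-12] → ·
    (3,8)@(7, 17): e=[6,6,0] → █  [on edge]
    (4,8)@(9, 17): e=[14,10,-12] → ·
    (2,9)@(5, 19): e=[2,10,0] → █  [on edge]
    (3,9)@(7, 19): e=[10,14,-12] → ·
    (1,10)@(3, 21): e=[-2,14,0] → ·  [on edge]
    (2,10)@(5, 21): e=[6,18,-12] → ·
  covered (3 px):
    · · · · · · ·
    · · · · · · ·
    · · · · · · ·
    · · · · · · ·
    · · · · · · ·
    · · · · · · ·
    · · · · · · ·
    · · · · █ · ·
    · · · █ · · ·
    · · █ · · · ·
    · · · · · · ·

Answer: 34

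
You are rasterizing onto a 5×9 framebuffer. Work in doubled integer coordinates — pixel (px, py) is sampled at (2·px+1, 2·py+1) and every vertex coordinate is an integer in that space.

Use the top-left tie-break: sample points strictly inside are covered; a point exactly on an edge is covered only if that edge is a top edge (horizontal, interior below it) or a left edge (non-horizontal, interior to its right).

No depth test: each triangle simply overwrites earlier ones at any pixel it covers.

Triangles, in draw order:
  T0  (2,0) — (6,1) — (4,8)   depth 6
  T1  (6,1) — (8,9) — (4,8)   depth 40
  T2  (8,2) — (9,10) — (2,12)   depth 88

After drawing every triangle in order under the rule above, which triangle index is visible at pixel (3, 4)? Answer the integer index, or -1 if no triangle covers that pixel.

T0:
  2·area = 30
  edge (2, 0)→(6, 1): d=(4,1) right/bottom  bias=-1
  edge (6, 1)→(4, 8): d=(-2,7) right/bottom  bias=-1
  edge (4, 8)→(2, 0): d=(-2,-8) top-left  bias=+0
    (1,0)@(3, 1): e=[3,21,6] → X
    (2,0)@(5, 1): e=[1,7,22] → X
    (3,0)@(7, 1): e=[-1,-7,38] → .
    (1,1)@(3, 3): e=[11,17,2] → X
    (3,1)@(7, 3): e=[7,-11,34] → .
    (1,2)@(3, 5): e=[19,13,-2] → .
    (2,2)@(5, 5): e=[17,-1,14] → .
  covered (4 px):
    . X X . .
    . X X . .
    . . . . .
    . . . . .
    . . . . .
    . . . . .
    . . . . .
    . . . . .
    . . . . .
T1:
  2·area = 30
  edge (6, 1)→(8, 9): d=(2,8) right/bottom  bias=-1
  edge (8, 9)→(4, 8): d=(-4,-1) top-left  bias=+0
  edge (4, 8)→(6, 1): d=(2,-7) top-left  bias=+0
    (2,2)@(5, 5): e=[16,13,1] → X
    (3,2)@(7, 5): e=[0,15,15] → .  [on edge]
    (2,3)@(5, 7): e=[20,5,5] → X
    (3,3)@(7, 7): e=[4,7,19] → X
    (4,3)@(9, 7): e=[-12,9,33] → .
    (2,4)@(5, 9): e=[24,-3,9] → .
    (3,4)@(7, 9): e=[8,-1,23] → .
    (4,6)@(9, 13): e=[0,-15,45] → .  [on edge]
  covered (3 px):
    . . . . .
    . . . . .
    . . X . .
    . . X X .
    . . . . .
    . . . . .
    . . . . .
    . . . . .
    . . . . .
T2:
  2·area = 58
  edge (8, 2)→(9, 10): d=(1,8) right/bottom  bias=-1
  edge (9, 10)→(2, 12): d=(-7,2) right/bottom  bias=-1
  edge (2, 12)→(8, 2): d=(6,-10) top-left  bias=+0
    (3,2)@(7, 5): e=[11,39,8] → X
    (4,2)@(9, 5): e=[-5,35,28] → .
    (2,3)@(5, 7): e=[29,29,0] → X  [on edge]
    (4,3)@(9, 7): e=[-3,21,40] → .
    (2,4)@(5, 9): e=[31,15,12] → X
    (4,4)@(9, 9): e=[-1,7,52] → .
    (1,5)@(3, 11): e=[49,5,4] → X
    (3,5)@(7, 11): e=[17,-3,44] → .
    (1,6)@(3, 13): e=[51,-9,16] → .
    (2,6)@(5, 13): e=[35,-13,36] → .
  covered (7 px):
    . . . . .
    . . . . .
    . . . X .
    . . X X .
    . . X X .
    . X X . .
    . . . . .
    . . . . .
    . . . . .

Z-buffer (winner per pixel, '.' = empty):
  . 0 0 . .
  . 0 0 . .
  . . 1 2 .
  . . 2 2 .
  . . 2 2 .
  . 2 2 . .
  . . . . .
  . . . . .
  . . . . .

Final: 2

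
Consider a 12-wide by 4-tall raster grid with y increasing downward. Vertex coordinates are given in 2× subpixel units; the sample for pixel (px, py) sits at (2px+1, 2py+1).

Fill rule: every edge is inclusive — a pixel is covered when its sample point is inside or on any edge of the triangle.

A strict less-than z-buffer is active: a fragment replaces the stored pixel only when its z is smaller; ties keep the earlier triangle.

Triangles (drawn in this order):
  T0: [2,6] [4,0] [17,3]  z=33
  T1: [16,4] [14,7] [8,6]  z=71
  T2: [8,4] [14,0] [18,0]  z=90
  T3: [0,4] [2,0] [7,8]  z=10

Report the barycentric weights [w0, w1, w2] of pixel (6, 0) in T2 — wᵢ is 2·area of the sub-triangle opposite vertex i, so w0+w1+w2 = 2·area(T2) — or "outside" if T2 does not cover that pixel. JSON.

T0:
  2·area = 84
  edge (2, 6)→(4, 0): d=(2,-6) inclusive
  edge (4, 0)→(17, 3): d=(13,3) inclusive
  edge (17, 3)→(2, 6): d=(-15,3) inclusive
    (2,0)@(5, 1): e=[8,10,66] → #
    (3,0)@(7, 1): e=[20,4,60] → #
    (4,0)@(9, 1): e=[32,-2,54] → ·
    (1,1)@(3, 3): e=[0,42,42] → #  [on edge]
    (4,1)@(9, 3): e=[36,24,24] → #
    (5,1)@(11, 3): e=[48,18,18] → #
    (6,1)@(13, 3): e=[60,12,12] → #
    (7,1)@(15, 3): e=[72,6,6] → #
    (8,1)@(17, 3): e=[84,0,0] → #  [on edge]
    (9,1)@(19, 3): e=[96,-6,-6] → ·
    (1,2)@(3, 5): e=[4,68,12] → #
    (3,2)@(7, 5): e=[28,56,0] → #  [on edge]
  covered (13 px):
    · · # # · · · · · · · ·
    · # # # # # # # # · · ·
    · # # # · · · · · · · ·
    · · · · · · · · · · · ·
T1:
  2·area = 20
  edge (16, 4)→(14, 7): d=(-2,3) inclusive
  edge (14, 7)→(8, 6): d=(-6,-1) inclusive
  edge (8, 6)→(16, 4): d=(8,-2) inclusive
    (6,2)@(13, 5): e=[7,11,2] → #
    (7,2)@(15, 5): e=[1,13,6] → #
    (8,2)@(17, 5): e=[-5,15,10] → ·
    (6,3)@(13, 7): e=[3,-1,18] → ·
    (7,3)@(15, 7): e=[-3,1,22] → ·
  covered (2 px):
    · · · · · · · · · · · ·
    · · · · · · · · · · · ·
    · · · · · · # # · · · ·
    · · · · · · · · · · · ·
T2:
  2·area = 16
  edge (8, 4)→(14, 0): d=(6,-4) inclusive
  edge (14, 0)→(18, 0): d=(4,0) inclusive
  edge (18, 0)→(8, 4): d=(-10,4) inclusive
    (6,0)@(13, 1): e=[2,4,10] → #
    (7,0)@(15, 1): e=[10,4,2] → #
    (8,0)@(17, 1): e=[18,4,-6] → ·
    (6,1)@(13, 3): e=[14,12,-10] → ·
    (7,1)@(15, 3): e=[22,12,-18] → ·
  covered (2 px):
    · · · · · · # # · · · ·
    · · · · · · · · · · · ·
    · · · · · · · · · · · ·
    · · · · · · · · · · · ·
T3:
  2·area = 36
  edge (0, 4)→(2, 0): d=(2,-4) inclusive
  edge (2, 0)→(7, 8): d=(5,8) inclusive
  edge (7, 8)→(0, 4): d=(-7,-4) inclusive
    (0,1)@(1, 3): e=[2,23,11] → #
    (1,1)@(3, 3): e=[10,7,19] → #
    (2,1)@(5, 3): e=[18,-9,27] → ·
    (0,2)@(1, 5): e=[6,33,-3] → ·
    (1,2)@(3, 5): e=[14,17,5] → #
    (2,2)@(5, 5): e=[22,1,13] → #
    (3,2)@(7, 5): e=[30,-15,21] → ·
    (1,3)@(3, 7): e=[18,27,-9] → ·
    (2,3)@(5, 7): e=[26,11,-1] → ·
  covered (4 px):
    · · · · · · · · · · · ·
    # # · · · · · · · · · ·
    · # # · · · · · · · · ·
    · · · · · · · · · · · ·

Result: [4,10,2]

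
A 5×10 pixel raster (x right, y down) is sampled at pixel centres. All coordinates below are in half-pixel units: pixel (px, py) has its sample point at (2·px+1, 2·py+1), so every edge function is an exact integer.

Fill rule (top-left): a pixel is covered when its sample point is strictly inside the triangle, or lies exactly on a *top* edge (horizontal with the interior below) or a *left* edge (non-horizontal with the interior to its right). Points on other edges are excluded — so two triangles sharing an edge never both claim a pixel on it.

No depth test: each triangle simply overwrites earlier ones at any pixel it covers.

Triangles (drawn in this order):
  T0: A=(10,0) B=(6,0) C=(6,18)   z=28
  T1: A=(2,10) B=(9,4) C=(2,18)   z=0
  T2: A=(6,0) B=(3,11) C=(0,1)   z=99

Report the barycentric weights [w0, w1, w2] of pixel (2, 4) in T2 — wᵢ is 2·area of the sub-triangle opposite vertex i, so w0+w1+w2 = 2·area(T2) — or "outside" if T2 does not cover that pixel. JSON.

T0:
  2·area = 72  (B↔C swapped to make it positive)
  edge (10, 0)→(6, 18): d=(-4,18) right/bottom  bias=-1
  edge (6, 18)→(6, 0): d=(0,-18) top-left  bias=+0
  edge (6, 0)→(10, 0): d=(4,0) top-left  bias=+0
    (3,0)@(7, 1): e=[50,18,4] → X
    (4,0)@(9, 1): e=[14,54,4] → X
    (3,1)@(7, 3): e=[42,18,12] → X
    (3,2)@(7, 5): e=[34,18,20] → X
    (4,2)@(9, 5): e=[-2,54,20] → .
    (3,3)@(7, 7): e=[26,18,28] → X
    (4,3)@(9, 7): e=[-10,54,28] → .
    (3,4)@(7, 9): e=[18,18,36] → X
    (4,4)@(9, 9): e=[-18,54,36] → .
    (3,5)@(7, 11): e=[10,18,44] → X
    (4,5)@(9, 11): e=[-26,54,44] → .
    (3,6)@(7, 13): e=[2,18,52] → X
  covered (9 px):
    . . . X X
    . . . X X
    . . . X .
    . . . X .
    . . . X .
    . . . X .
    . . . X .
    . . . . .
    . . . . .
    . . . . .
T1:
  2·area = 56
  edge (2, 10)→(9, 4): d=(7,-6) top-left  bias=+0
  edge (9, 4)→(2, 18): d=(-7,14) right/bottom  bias=-1
  edge (2, 18)→(2, 10): d=(0,-8) top-left  bias=+0
    (3,3)@(7, 7): e=[9,7,40] → X
    (4,3)@(9, 7): e=[21,-21,56] → .
    (2,4)@(5, 9): e=[11,21,24] → X
    (3,4)@(7, 9): e=[23,-7,40] → .
    (1,5)@(3, 11): e=[13,35,8] → X
    (3,5)@(7, 11): e=[37,-21,40] → .
    (1,6)@(3, 13): e=[27,21,8] → X
    (2,6)@(5, 13): e=[39,-7,24] → .
    (1,7)@(3, 15): e=[41,7,8] → X
    (2,7)@(5, 15): e=[53,-21,24] → .
    (1,8)@(3, 17): e=[55,-7,8] → .
  covered (6 px):
    . . . . .
    . . . . .
    . . . . .
    . . . X .
    . . X . .
    . X X . .
    . X . . .
    . X . . .
    . . . . .
    . . . . .
T2:
  2·area = 63
  edge (6, 0)→(3, 11): d=(-3,11) right/bottom  bias=-1
  edge (3, 11)→(0, 1): d=(-3,-10) top-left  bias=+0
  edge (0, 1)→(6, 0): d=(6,-1) top-left  bias=+0
    (0,0)@(1, 1): e=[52,10,1] → X
    (1,0)@(3, 1): e=[30,30,3] → X
    (2,0)@(5, 1): e=[8,50,5] → X
    (3,0)@(7, 1): e=[-14,70,7] → .
    (0,1)@(1, 3): e=[46,4,13] → X
    (3,1)@(7, 3): e=[-20,64,19] → .
    (0,2)@(1, 5): e=[40,-2,25] → .
    (1,2)@(3, 5): e=[18,18,27] → X
    (2,2)@(5, 5): e=[-4,38,29] → .
    (1,3)@(3, 7): e=[12,12,39] → X
    (2,3)@(5, 7): e=[-10,32,41] → .
    (1,4)@(3, 9): e=[6,6,51] → X
    (1,5)@(3, 11): e=[0,0,63] → .  [on edge]
  covered (9 px):
    X X X . .
    X X X . .
    . X . . .
    . X . . .
    . X . . .
    . . . . .
    . . . . .
    . . . . .
    . . . . .
    . . . . .

Final: "outside"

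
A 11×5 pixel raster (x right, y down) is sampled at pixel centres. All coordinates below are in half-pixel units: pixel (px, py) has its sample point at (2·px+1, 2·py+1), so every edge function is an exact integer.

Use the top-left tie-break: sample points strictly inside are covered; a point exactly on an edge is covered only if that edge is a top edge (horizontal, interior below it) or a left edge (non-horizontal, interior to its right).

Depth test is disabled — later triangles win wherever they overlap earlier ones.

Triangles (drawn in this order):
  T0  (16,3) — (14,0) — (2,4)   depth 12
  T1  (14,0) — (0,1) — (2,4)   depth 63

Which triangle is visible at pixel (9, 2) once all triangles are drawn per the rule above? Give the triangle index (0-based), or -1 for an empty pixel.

T0:
  2·area = 44  (B↔C swapped to make it positive)
  edge (16, 3)→(2, 4): d=(-14,1) right/bottom  bias=-1
  edge (2, 4)→(14, 0): d=(12,-4) top-left  bias=+0
  edge (14, 0)→(16, 3): d=(2,3) right/bottom  bias=-1
    (5,0)@(11, 1): e=[33,0,11] → #  [on edge]
    (6,0)@(13, 1): e=[31,8,5] → #
    (7,0)@(15, 1): e=[29,16,-1] → ·
    (2,1)@(5, 3): e=[11,0,33] → #  [on edge]
    (3,1)@(7, 3): e=[9,8,27] → #
    (4,1)@(9, 3): e=[7,16,21] → #
    (7,1)@(15, 3): e=[1,40,3] → #
    (8,1)@(17, 3): e=[-1,48,-3] → ·
    (2,2)@(5, 5): e=[-17,24,37] → ·
    (3,2)@(7, 5): e=[-19,32,31] → ·
    (4,2)@(9, 5): e=[-21,40,25] → ·
    (5,2)@(11, 5): e=[-23,48,19] → ·
  covered (8 px):
    · · · · · # # · · · ·
    · · # # # # # # · · ·
    · · · · · · · · · · ·
    · · · · · · · · · · ·
    · · · · · · · · · · ·
T1:
  2·area = 44  (B↔C swapped to make it positive)
  edge (14, 0)→(2, 4): d=(-12,4) right/bottom  bias=-1
  edge (2, 4)→(0, 1): d=(-2,-3) top-left  bias=+0
  edge (0, 1)→(14, 0): d=(14,-1) top-left  bias=+0
    (0,0)@(1, 1): e=[40,3,1] → #
    (1,0)@(3, 1): e=[32,9,3] → #
    (2,0)@(5, 1): e=[24,15,5] → #
    (3,0)@(7, 1): e=[16,21,7] → #
    (4,0)@(9, 1): e=[8,27,9] → #
    (5,0)@(11, 1): e=[0,33,11] → ·  [on edge]
    (0,1)@(1, 3): e=[16,-1,29] → ·
    (1,1)@(3, 3): e=[8,5,31] → #
    (2,1)@(5, 3): e=[0,11,33] → ·  [on edge]
    (3,1)@(7, 3): e=[-8,17,35] → ·
    (4,1)@(9, 3): e=[-16,23,37] → ·
    (1,2)@(3, 5): e=[-16,1,59] → ·
  covered (6 px):
    # # # # # · · · · · ·
    · # · · · · · · · · ·
    · · · · · · · · · · ·
    · · · · · · · · · · ·
    · · · · · · · · · · ·

Z-buffer (winner per pixel, '.' = empty):
  1 1 1 1 1 0 0 . . . .
  . 1 0 0 0 0 0 0 . . .
  . . . . . . . . . . .
  . . . . . . . . . . .
  . . . . . . . . . . .

Final: -1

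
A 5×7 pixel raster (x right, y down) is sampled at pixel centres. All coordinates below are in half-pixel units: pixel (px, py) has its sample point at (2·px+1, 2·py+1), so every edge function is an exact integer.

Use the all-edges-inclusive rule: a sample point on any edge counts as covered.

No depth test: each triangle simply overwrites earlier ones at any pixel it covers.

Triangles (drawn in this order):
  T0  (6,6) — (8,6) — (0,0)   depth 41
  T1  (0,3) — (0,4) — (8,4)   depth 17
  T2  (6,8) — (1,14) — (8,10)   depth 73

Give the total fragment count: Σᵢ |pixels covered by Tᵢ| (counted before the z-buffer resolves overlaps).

T0:
  2·area = 12  (B↔C swapped to make it positive)
  edge (6, 6)→(0, 0): d=(-6,-6) inclusive
  edge (0, 0)→(8, 6): d=(8,6) inclusive
  edge (8, 6)→(6, 6): d=(-2,0) inclusive
    (0,0)@(1, 1): e=[0,2,10] → #  [on edge]
    (1,0)@(3, 1): e=[12,-10,10] → ·
    (0,1)@(1, 3): e=[-12,18,6] → ·
    (1,1)@(3, 3): e=[0,6,6] → #  [on edge]
    (2,1)@(5, 3): e=[12,-6,6] → ·
    (1,2)@(3, 5): e=[-12,22,2] → ·
    (2,2)@(5, 5): e=[0,10,2] → #  [on edge]
    (3,2)@(7, 5): e=[12,-2,2] → ·
    (2,3)@(5, 7): e=[-12,26,-2] → ·
    (3,3)@(7, 7): e=[0,14,-2] → ·  [on edge]
    (4,4)@(9, 9): e=[0,18,-6] → ·  [on edge]
  covered (3 px):
    # · · · ·
    · # · · ·
    · · # · ·
    · · · · ·
    · · · · ·
    · · · · ·
    · · · · ·
T1:
  2·area = 8  (B↔C swapped to make it positive)
  edge (0, 3)→(8, 4): d=(8,1) inclusive
  edge (8, 4)→(0, 4): d=(-8,0) inclusive
  edge (0, 4)→(0, 3): d=(0,-1) inclusive
  covered (0 px):
    · · · · ·
    · · · · ·
    · · · · ·
    · · · · ·
    · · · · ·
    · · · · ·
    · · · · ·
T2:
  2·area = 22  (B↔C swapped to make it positive)
  edge (6, 8)→(8, 10): d=(2,2) inclusive
  edge (8, 10)→(1, 14): d=(-7,4) inclusive
  edge (1, 14)→(6, 8): d=(5,-6) inclusive
    (0,1)@(1, 3): e=[0,77,-55] → ·  [on edge]
    (1,2)@(3, 5): e=[0,55,-33] → ·  [on edge]
    (2,3)@(5, 7): e=[0,33,-11] → ·  [on edge]
    (3,4)@(7, 9): e=[0,11,11] → #  [on edge]
    (4,4)@(9, 9): e=[-4,3,23] → ·
    (2,5)@(5, 11): e=[8,5,9] → #
    (3,5)@(7, 11): e=[4,-3,21] → ·
    (4,5)@(9, 11): e=[0,-11,33] → ·  [on edge]
    (2,6)@(5, 13): e=[12,-9,19] → ·
  covered (2 px):
    · · · · ·
    · · · · ·
    · · · · ·
    · · · · ·
    · · · # ·
    · · # · ·
    · · · · ·

Final: 5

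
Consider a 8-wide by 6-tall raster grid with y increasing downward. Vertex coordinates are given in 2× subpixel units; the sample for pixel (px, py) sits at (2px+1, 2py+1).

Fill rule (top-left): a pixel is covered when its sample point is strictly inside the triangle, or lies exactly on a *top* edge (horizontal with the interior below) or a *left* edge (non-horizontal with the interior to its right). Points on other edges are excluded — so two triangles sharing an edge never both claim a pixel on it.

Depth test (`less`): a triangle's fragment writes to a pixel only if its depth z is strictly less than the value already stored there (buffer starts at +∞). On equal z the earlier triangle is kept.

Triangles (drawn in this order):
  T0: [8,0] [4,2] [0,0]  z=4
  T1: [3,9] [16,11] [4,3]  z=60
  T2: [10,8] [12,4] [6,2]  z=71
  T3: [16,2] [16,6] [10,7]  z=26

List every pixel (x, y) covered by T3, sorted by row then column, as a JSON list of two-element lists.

T0:
  2·area = 16
  edge (8, 0)→(4, 2): d=(-4,2) right/bottom  bias=-1
  edge (4, 2)→(0, 0): d=(-4,-2) top-left  bias=+0
  edge (0, 0)→(8, 0): d=(8,0) top-left  bias=+0
    (1,0)@(3, 1): e=[6,2,8] → █
    (2,0)@(5, 1): e=[2,6,8] → █
    (3,0)@(7, 1): e=[-2,10,8] → ·
    (1,1)@(3, 3): e=[-2,-6,24] → ·
    (2,1)@(5, 3): e=[-6,-2,24] → ·
  covered (2 px):
    · █ █ · · · · ·
    · · · · · · · ·
    · · · · · · · ·
    · · · · · · · ·
    · · · · · · · ·
    · · · · · · · ·
T1:
  2·area = 80  (B↔C swapped to make it positive)
  edge (3, 9)→(4, 3): d=(1,-6) top-left  bias=+0
  edge (4, 3)→(16, 11): d=(12,8) right/bottom  bias=-1
  edge (16, 11)→(3, 9): d=(-13,-2) top-left  bias=+0
    (0,0)@(1, 1): e=[-20,0,100] → ·  [on edge]
    (2,2)@(5, 5): e=[8,16,56] → █
    (3,2)@(7, 5): e=[20,0,60] → ·  [on edge]
    (2,3)@(5, 7): e=[10,40,30] → █
    (3,3)@(7, 7): e=[22,24,34] → █
    (4,3)@(9, 7): e=[34,8,38] → █
    (5,3)@(11, 7): e=[46,-8,42] → ·
    (1,4)@(3, 9): e=[0,80,0] → █  [on edge]
    (5,4)@(11, 9): e=[48,16,16] → █
    (6,4)@(13, 9): e=[60,0,20] → ·  [on edge]
    (1,5)@(3, 11): e=[2,104,-26] → ·
    (2,5)@(5, 11): e=[14,88,-22] → ·
  covered (9 px):
    · · · · · · · ·
    · · · · · · · ·
    · · █ · · · · ·
    · · █ █ █ · · ·
    · █ █ █ █ █ · ·
    · · · · · · · ·
T2:
  2·area = 28  (B↔C swapped to make it positive)
  edge (10, 8)→(6, 2): d=(-4,-6) top-left  bias=+0
  edge (6, 2)→(12, 4): d=(6,2) right/bottom  bias=-1
  edge (12, 4)→(10, 8): d=(-2,4) right/bottom  bias=-1
    (1,0)@(3, 1): e=[-14,0,42] → ·  [on edge]
    (3,1)@(7, 3): e=[2,4,22] → █
    (4,1)@(9, 3): e=[14,0,14] → ·  [on edge]
    (3,2)@(7, 5): e=[-6,16,18] → ·
    (4,2)@(9, 5): e=[6,12,10] → █
    (5,2)@(11, 5): e=[18,8,2] → █
    (6,2)@(13, 5): e=[30,4,-6] → ·
    (7,2)@(15, 5): e=[42,0,-14] → ·  [on edge]
    (4,3)@(9, 7): e=[-2,24,6] → ·
    (5,3)@(11, 7): e=[10,20,-2] → ·
  covered (3 px):
    · · · · · · · ·
    · · · █ · · · ·
    · · · · █ █ · ·
    · · · · · · · ·
    · · · · · · · ·
    · · · · · · · ·
T3:
  2·area = 24
  edge (16, 2)→(16, 6): d=(0,4) right/bottom  bias=-1
  edge (16, 6)→(10, 7): d=(-6,1) right/bottom  bias=-1
  edge (10, 7)→(16, 2): d=(6,-5) top-left  bias=+0
    (7,1)@(15, 3): e=[4,19,1] → █
    (6,2)@(13, 5): e=[12,9,3] → █
    (6,3)@(13, 7): e=[12,-3,15] → ·
    (7,3)@(15, 7): e=[4,-5,25] → ·
  covered (3 px):
    · · · · · · · ·
    · · · · · · · █
    · · · · · · █ █
    · · · · · · · ·
    · · · · · · · ·
    · · · · · · · ·

Final: [[7,1],[6,2],[7,2]]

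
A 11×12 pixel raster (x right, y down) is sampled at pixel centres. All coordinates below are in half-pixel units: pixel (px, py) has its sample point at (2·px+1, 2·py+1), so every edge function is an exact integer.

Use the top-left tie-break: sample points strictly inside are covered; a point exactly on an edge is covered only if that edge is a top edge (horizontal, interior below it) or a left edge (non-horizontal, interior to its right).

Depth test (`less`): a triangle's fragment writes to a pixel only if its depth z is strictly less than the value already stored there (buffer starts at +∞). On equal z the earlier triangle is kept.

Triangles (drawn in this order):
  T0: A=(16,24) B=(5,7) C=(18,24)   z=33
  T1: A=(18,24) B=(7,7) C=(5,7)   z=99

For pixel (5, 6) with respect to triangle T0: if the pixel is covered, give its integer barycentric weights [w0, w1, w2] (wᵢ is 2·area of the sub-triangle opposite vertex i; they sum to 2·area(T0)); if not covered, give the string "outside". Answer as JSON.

T0:
  2·area = 34
  edge (16, 24)→(5, 7): d=(-11,-17) top-left  bias=+0
  edge (5, 7)→(18, 24): d=(13,17) right/bottom  bias=-1
  edge (18, 24)→(16, 24): d=(-2,0) right/bottom  bias=-1
    (2,3)@(5, 7): e=[0,0,34] → ·  [on edge]
    (4,6)@(9, 13): e=[2,10,22] → █
    (5,6)@(11, 13): e=[36,-24,22] → ·
    (4,7)@(9, 15): e=[-20,36,18] → ·
    (5,7)@(11, 15): e=[14,2,18] → █
    (6,7)@(13, 15): e=[48,-32,18] → ·
    (5,8)@(11, 17): e=[-8,28,14] → ·
    (6,9)@(13, 19): e=[4,20,10] → █
    (7,9)@(15, 19): e=[38,-14,10] → ·
    (6,10)@(13, 21): e=[-18,46,6] → ·
    (7,10)@(15, 21): e=[16,12,6] → █
    (8,10)@(17, 21): e=[50,-22,6] → ·
  covered (5 px):
    · · · · · · · · · · ·
    · · · · · · · · · · ·
    · · · · · · · · · · ·
    · · · · · · · · · · ·
    · · · · · · · · · · ·
    · · · · · · · · · · ·
    · · · · █ · · · · · ·
    · · · · · █ · · · · ·
    · · · · · · · · · · ·
    · · · · · · █ · · · ·
    · · · · · · · █ · · ·
    · · · · · · · · █ · ·
T1:
  2·area = 34  (B↔C swapped to make it positive)
  edge (18, 24)→(5, 7): d=(-13,-17) top-left  bias=+0
  edge (5, 7)→(7, 7): d=(2,0) top-left  bias=+0
  edge (7, 7)→(18, 24): d=(11,17) right/bottom  bias=-1
    (0,3)@(1, 7): e=[-68,0,102] → ·  [on edge]
    (1,3)@(3, 7): e=[-34,0,68] → ·  [on edge]
    (2,3)@(5, 7): e=[0,0,34] → █  [on edge]
    (3,3)@(7, 7): e=[34,0,0] → ·  [on edge]
    (4,3)@(9, 7): e=[68,0,-34] → ·  [on edge]
    (5,3)@(11, 7): e=[102,0,-68] → ·  [on edge]
    (6,3)@(13, 7): e=[136,0,-102] → ·  [on edge]
    (7,3)@(15, 7): e=[170,0,-136] → ·  [on edge]
    (8,3)@(17, 7): e=[204,0,-170] → ·  [on edge]
    (9,3)@(19, 7): e=[238,0,-204] → ·  [on edge]
    (10,3)@(21, 7): e=[272,0,-238] → ·  [on edge]
    (2,4)@(5, 9): e=[-26,4,56] → ·
  covered (4 px):
    · · · · · · · · · · ·
    · · · · · · · · · · ·
    · · · · · · · · · · ·
    · · █ · · · · · · · ·
    · · · █ · · · · · · ·
    · · · · █ · · · · · ·
    · · · · · · · · · · ·
    · · · · · · · · · · ·
    · · · · · · █ · · · ·
    · · · · · · · · · · ·
    · · · · · · · · · · ·
    · · · · · · · · · · ·

Answer: "outside"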